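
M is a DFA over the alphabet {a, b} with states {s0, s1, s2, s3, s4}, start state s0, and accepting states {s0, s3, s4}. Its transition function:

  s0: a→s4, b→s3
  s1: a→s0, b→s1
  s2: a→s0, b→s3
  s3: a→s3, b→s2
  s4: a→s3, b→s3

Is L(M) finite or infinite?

infinite

State s0 is reachable from the start and can reach an accepting state, and it lies on the cycle s0 → s3 → s2 → s0.
Traversing that cycle any number of times yields accepted strings of unbounded length, so the language is infinite.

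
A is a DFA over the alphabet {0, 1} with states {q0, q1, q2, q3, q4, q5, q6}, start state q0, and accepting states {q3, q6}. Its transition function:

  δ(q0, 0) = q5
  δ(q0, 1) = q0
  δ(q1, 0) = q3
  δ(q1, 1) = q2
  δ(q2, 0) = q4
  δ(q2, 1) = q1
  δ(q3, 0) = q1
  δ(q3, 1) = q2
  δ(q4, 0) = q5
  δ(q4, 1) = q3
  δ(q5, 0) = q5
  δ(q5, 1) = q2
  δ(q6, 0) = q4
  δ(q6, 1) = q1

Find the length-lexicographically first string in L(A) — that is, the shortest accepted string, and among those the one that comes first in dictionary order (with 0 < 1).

A breadth-first search from q0 reaches an accepting state first via the path q0 → q5 → q2 → q4 → q3 on input 0101.
No string of length < 4 is accepted (BFS exhausts all shorter strings without reaching an accepting state), and 0101 is the lexicographically least accepting string of length 4.

0101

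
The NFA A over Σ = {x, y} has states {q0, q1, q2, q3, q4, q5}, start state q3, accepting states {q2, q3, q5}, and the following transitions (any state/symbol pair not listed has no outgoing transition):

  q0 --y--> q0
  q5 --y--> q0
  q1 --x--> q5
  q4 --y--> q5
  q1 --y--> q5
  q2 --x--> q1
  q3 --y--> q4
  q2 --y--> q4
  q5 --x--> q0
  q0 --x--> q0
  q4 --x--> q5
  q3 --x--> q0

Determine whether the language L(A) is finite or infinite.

The useful states (reachable from q3 and able to reach an accepting state) are {q3, q4, q5}.
Restricted to these states the transition graph has no cycle, so every accepting path has bounded length and L is finite.

finite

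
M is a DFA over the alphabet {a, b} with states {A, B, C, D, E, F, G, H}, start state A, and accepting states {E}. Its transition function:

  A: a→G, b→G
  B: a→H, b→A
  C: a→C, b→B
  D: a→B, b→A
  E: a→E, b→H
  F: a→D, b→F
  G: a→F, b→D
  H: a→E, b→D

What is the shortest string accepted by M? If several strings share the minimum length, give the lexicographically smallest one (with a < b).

abaaa

A breadth-first search from A reaches an accepting state first via the path A → G → D → B → H → E on input abaaa.
No string of length < 5 is accepted (BFS exhausts all shorter strings without reaching an accepting state), and abaaa is the lexicographically least accepting string of length 5.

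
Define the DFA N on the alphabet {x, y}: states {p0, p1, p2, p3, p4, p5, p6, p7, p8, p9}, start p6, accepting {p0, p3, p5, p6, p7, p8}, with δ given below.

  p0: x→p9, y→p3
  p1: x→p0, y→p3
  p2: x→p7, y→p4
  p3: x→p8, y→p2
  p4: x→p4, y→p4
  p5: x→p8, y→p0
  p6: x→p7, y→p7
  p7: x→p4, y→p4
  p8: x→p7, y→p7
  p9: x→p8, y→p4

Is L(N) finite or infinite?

finite

The useful states (reachable from p6 and able to reach an accepting state) are {p6, p7}.
Restricted to these states the transition graph has no cycle, so every accepting path has bounded length and L is finite.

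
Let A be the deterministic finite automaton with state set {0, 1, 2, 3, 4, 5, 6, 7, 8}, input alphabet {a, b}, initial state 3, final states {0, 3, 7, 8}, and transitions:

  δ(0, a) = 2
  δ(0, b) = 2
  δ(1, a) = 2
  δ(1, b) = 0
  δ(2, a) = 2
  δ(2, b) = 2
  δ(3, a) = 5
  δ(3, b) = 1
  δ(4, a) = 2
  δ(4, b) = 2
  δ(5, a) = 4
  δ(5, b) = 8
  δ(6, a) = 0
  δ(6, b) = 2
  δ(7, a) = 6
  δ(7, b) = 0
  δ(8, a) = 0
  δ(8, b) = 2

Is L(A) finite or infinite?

finite

The useful states (reachable from 3 and able to reach an accepting state) are {0, 1, 3, 5, 8}.
Restricted to these states the transition graph has no cycle, so every accepting path has bounded length and L is finite.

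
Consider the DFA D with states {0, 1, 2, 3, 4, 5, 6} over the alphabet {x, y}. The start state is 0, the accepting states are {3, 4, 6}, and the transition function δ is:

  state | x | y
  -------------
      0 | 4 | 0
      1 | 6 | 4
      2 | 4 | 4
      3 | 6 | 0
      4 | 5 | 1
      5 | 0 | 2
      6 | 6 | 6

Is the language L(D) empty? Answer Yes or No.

The string x is accepted: the run 0 → 4 ends in the accepting state 4.
Since at least one string is accepted, L(D) is not empty.

No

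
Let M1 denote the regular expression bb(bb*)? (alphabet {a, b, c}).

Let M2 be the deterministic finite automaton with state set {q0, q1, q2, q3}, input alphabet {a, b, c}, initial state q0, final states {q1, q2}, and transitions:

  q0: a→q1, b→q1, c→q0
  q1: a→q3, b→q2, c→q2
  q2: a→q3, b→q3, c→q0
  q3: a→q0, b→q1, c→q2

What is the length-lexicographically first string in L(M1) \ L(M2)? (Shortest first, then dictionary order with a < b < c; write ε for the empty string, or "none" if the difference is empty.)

bbb

The string bbb is accepted by M1 but not by M2.
No shorter string lies in the difference, and bbb is the lexicographically first length-3 string in L(M1) \ L(M2).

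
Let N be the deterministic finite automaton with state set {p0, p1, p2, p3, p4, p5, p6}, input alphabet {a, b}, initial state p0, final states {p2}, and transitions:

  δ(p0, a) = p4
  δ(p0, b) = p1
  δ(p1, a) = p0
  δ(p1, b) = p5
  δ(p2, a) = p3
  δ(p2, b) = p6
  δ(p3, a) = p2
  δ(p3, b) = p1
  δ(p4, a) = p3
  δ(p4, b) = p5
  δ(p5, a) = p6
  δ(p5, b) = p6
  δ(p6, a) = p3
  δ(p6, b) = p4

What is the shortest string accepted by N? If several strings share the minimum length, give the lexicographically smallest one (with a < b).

A breadth-first search from p0 reaches an accepting state first via the path p0 → p4 → p3 → p2 on input aaa.
No string of length < 3 is accepted (BFS exhausts all shorter strings without reaching an accepting state), and aaa is the lexicographically least accepting string of length 3.

aaa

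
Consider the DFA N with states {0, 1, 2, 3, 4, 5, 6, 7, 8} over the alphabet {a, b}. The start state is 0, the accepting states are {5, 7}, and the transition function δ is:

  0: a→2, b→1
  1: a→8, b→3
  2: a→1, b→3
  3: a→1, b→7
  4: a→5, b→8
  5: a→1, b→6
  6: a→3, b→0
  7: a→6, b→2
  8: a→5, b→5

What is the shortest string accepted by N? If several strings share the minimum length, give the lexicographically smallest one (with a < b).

abb

A breadth-first search from 0 reaches an accepting state first via the path 0 → 2 → 3 → 7 on input abb.
No string of length < 3 is accepted (BFS exhausts all shorter strings without reaching an accepting state), and abb is the lexicographically least accepting string of length 3.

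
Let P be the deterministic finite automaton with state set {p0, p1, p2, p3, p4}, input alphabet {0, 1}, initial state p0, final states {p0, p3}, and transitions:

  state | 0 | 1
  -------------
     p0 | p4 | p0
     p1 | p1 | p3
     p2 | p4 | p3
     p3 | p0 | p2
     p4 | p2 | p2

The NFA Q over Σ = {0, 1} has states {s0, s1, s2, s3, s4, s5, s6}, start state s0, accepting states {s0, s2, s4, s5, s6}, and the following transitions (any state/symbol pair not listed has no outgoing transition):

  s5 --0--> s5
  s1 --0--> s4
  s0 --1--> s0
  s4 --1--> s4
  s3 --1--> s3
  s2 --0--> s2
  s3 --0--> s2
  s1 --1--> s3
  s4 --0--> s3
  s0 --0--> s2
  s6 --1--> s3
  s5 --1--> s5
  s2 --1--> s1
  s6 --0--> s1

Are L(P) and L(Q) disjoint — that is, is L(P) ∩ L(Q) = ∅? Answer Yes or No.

No

The empty string ε is accepted by both P and Q.
Hence L(P) ∩ L(Q) ≠ ∅.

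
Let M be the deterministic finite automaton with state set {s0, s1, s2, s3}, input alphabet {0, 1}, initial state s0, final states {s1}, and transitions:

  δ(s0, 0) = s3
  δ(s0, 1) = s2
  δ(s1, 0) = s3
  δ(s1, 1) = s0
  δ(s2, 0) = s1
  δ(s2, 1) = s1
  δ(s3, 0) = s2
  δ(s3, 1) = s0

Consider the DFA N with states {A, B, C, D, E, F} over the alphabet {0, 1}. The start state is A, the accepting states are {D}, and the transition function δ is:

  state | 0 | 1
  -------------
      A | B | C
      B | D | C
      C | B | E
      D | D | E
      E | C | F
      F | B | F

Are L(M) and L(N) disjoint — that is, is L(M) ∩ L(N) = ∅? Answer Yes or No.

No

The string 000 is accepted by both M and N.
Hence L(M) ∩ L(N) ≠ ∅.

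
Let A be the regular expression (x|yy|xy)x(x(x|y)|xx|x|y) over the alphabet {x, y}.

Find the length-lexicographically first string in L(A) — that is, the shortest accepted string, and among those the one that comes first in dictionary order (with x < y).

By inspection of the expression, no string of length less than 3 matches, and xxx is the lexicographically first match of length 3.

xxx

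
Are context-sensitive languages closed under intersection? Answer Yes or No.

Yes

An LBA keeps a copy of the input on a second track, runs the LBA for L₁, and if that accepts restores the input and runs the LBA for L₂; linear space suffices, so L₁ ∩ L₂ is context-sensitive.
So the context-sensitive languages are closed under intersection.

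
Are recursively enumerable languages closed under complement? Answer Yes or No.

No

If both L and its complement were r.e., running the two recognisers in parallel would decide L, so L would be recursive; but there are r.e. languages that are not recursive (e.g. the halting problem), and their complements are therefore not r.e.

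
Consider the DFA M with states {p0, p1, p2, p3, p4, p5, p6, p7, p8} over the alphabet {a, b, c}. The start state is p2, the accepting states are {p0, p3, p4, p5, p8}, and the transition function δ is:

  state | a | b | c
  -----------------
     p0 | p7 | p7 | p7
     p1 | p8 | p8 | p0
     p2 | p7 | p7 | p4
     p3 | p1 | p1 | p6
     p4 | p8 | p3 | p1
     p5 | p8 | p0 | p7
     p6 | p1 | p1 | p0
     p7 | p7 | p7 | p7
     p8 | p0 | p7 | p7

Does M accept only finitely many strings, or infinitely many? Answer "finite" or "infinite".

finite

The useful states (reachable from p2 and able to reach an accepting state) are {p0, p1, p2, p3, p4, p6, p8}.
Restricted to these states the transition graph has no cycle, so every accepting path has bounded length and L is finite.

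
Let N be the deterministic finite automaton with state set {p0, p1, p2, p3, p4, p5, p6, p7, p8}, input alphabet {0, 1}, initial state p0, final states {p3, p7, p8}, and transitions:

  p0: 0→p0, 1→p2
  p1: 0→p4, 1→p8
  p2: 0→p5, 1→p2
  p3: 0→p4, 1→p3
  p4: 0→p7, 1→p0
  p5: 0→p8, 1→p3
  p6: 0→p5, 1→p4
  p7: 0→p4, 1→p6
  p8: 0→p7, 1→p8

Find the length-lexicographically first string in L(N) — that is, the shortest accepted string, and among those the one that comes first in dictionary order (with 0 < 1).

A breadth-first search from p0 reaches an accepting state first via the path p0 → p2 → p5 → p8 on input 100.
No string of length < 3 is accepted (BFS exhausts all shorter strings without reaching an accepting state), and 100 is the lexicographically least accepting string of length 3.

100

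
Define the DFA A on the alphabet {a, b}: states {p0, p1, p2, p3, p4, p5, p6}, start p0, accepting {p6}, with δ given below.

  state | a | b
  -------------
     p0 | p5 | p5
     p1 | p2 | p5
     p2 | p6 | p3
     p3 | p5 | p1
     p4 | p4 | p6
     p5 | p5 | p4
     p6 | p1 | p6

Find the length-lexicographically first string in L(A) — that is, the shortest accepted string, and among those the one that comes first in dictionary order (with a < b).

abb

A breadth-first search from p0 reaches an accepting state first via the path p0 → p5 → p4 → p6 on input abb.
No string of length < 3 is accepted (BFS exhausts all shorter strings without reaching an accepting state), and abb is the lexicographically least accepting string of length 3.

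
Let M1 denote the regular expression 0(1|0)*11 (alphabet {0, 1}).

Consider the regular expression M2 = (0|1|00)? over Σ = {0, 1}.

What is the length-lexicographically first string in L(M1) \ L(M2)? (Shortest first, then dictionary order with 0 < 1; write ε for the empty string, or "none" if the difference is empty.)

The string 011 is accepted by M1 but not by M2.
No shorter string lies in the difference, and 011 is the lexicographically first length-3 string in L(M1) \ L(M2).

011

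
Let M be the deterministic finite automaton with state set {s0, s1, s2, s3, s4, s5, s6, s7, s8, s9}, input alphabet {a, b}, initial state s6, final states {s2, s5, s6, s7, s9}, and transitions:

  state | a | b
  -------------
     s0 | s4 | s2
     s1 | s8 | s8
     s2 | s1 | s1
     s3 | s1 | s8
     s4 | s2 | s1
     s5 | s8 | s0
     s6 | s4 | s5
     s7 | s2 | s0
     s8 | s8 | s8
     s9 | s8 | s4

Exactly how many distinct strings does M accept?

5

The useful subgraph on states {s0, s2, s4, s5, s6} is acyclic, so L(M) is finite; the longest accepting path visits 5 useful states, giving maximum string length 4.
Counting accepting paths from s6 by length: 1 of length 0, 1 of length 1, 1 of length 2, 1 of length 3, 1 of length 4. Total 5.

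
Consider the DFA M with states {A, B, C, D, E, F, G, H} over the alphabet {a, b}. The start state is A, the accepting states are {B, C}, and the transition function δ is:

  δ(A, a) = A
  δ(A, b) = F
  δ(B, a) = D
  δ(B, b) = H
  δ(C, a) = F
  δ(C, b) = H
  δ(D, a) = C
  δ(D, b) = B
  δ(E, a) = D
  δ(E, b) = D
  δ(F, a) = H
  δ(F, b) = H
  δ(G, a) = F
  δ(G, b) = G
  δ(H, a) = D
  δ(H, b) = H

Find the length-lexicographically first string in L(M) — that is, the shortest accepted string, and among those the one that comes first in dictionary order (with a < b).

A breadth-first search from A reaches an accepting state first via the path A → F → H → D → C on input baaa.
No string of length < 4 is accepted (BFS exhausts all shorter strings without reaching an accepting state), and baaa is the lexicographically least accepting string of length 4.

baaa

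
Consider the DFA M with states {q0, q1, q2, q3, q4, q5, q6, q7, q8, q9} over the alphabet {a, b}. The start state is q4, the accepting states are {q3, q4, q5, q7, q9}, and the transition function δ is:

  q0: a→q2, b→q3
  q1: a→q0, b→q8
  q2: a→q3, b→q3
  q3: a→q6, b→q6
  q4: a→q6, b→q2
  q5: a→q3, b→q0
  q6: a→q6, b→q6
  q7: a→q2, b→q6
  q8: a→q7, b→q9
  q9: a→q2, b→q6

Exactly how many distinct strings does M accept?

The useful subgraph on states {q2, q3, q4} is acyclic, so L(M) is finite; the longest accepting path visits 3 useful states, giving maximum string length 2.
Counting accepting paths from q4 by length: 1 of length 0, 2 of length 2. Total 3.

3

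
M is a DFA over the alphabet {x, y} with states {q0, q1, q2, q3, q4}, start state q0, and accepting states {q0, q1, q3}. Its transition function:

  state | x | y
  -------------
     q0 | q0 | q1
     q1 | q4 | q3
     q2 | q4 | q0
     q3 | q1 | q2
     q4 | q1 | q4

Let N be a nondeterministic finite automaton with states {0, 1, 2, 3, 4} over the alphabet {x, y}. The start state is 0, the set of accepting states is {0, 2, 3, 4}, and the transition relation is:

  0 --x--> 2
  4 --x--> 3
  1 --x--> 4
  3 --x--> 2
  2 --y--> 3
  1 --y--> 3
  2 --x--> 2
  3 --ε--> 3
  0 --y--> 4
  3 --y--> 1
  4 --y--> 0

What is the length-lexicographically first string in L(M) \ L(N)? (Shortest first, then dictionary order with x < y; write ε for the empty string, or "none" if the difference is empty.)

xyy

The string xyy is accepted by M but not by N.
No shorter string lies in the difference, and xyy is the lexicographically first length-3 string in L(M) \ L(N).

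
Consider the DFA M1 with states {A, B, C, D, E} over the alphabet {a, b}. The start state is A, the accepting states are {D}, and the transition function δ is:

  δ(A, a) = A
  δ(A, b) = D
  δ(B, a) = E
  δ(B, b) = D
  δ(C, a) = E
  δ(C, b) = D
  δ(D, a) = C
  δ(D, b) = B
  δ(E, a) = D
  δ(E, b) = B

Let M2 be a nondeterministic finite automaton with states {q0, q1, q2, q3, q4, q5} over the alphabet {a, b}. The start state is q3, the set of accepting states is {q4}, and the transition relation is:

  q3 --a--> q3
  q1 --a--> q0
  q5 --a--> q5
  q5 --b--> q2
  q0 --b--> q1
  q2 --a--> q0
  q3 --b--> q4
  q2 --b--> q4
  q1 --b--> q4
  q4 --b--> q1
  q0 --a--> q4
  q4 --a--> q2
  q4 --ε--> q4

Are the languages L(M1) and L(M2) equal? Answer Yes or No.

Yes

Exploring the product automaton M1 × M2 from the start pair (A, q3), following both machines on each input symbol, reaches 5 state pairs: (A, q3), (D, q4), (C, q2), (B, q1), (E, q0).
M1 accepts in {D} and M2 accepts in {q4}. In every reachable pair the two components are either both accepting — (D, q4) — or both non-accepting, so no string is accepted by exactly one of the machines: L(M1) \ L(M2) and L(M2) \ L(M1) are both empty.
Hence every string is accepted by M1 iff it is accepted by M2, and the two languages coincide.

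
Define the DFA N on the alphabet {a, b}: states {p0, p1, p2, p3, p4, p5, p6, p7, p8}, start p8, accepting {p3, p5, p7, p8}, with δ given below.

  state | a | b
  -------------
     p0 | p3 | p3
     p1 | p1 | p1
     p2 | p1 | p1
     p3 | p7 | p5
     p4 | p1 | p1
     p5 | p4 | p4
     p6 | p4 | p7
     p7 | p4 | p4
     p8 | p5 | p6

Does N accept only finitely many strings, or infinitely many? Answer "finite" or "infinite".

The useful states (reachable from p8 and able to reach an accepting state) are {p5, p6, p7, p8}.
Restricted to these states the transition graph has no cycle, so every accepting path has bounded length and L is finite.

finite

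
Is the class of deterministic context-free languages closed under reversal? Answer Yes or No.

No

L = {c bⁿaⁿ : n≥0} ∪ {d b²ⁿaⁿ : n≥0} is a DCFL: the first symbol tells a deterministic PDA whether to pop one or two b's per a. Its reversal Lᴿ = {aⁿbⁿ c : n≥0} ∪ {aⁿb²ⁿ d : n≥0} is not. DCFLs are closed under right quotient by regular languages, and Lᴿ/{c, d} = {aⁿbⁿ : n≥0} ∪ {aⁿb²ⁿ : n≥0} — the standard context-free language accepted by no deterministic PDA (intuitively the machine would have to commit to a b-to-a ratio before the distinguishing marker arrives; formally, a DPDA for it would have a single run on aⁿb²ⁿ, accepting after the prefix aⁿbⁿ and accepting again after n more b's; an ordinary PDA that simulates it on a's and b's and, at any moment when it is accepting, may switch to reading only a fresh letter e while feeding each e to the simulation as a b, would accept aⁱbʲeᵏ (k≥1) exactly when both aⁱbʲ and aⁱbʲ⁺ᵏ are in the language, i.e. its language intersected with the regular set a*b*e⁺ would be exactly {aⁿbⁿeⁿ : n≥1} — impossible, since context-free languages are closed under intersection with regular sets and {aⁿbⁿeⁿ} is not context-free). So Lᴿ cannot be a DCFL.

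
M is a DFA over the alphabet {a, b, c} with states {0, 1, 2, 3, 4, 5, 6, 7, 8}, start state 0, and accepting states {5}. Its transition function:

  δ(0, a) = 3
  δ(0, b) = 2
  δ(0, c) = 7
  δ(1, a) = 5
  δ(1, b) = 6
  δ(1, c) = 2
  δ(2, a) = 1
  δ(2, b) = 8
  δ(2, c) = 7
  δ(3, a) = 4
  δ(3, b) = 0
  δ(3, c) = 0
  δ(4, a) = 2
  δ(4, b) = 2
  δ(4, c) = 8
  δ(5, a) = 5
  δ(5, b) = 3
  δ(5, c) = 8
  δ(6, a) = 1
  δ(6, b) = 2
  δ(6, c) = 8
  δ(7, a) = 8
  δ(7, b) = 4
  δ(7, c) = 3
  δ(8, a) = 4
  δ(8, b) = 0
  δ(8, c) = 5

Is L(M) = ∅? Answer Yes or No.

No

The string baa is accepted: the run 0 → 2 → 1 → 5 ends in the accepting state 5.
Since at least one string is accepted, L(M) is not empty.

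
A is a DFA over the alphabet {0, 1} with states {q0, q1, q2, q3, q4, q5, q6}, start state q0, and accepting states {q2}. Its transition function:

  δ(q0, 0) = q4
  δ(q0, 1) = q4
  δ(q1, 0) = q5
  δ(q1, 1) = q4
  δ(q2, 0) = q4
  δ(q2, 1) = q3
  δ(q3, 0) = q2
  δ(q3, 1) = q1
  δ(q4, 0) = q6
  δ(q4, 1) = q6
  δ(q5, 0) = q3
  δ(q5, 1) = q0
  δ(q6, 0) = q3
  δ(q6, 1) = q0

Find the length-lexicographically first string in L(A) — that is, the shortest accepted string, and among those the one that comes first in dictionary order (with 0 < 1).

0000

A breadth-first search from q0 reaches an accepting state first via the path q0 → q4 → q6 → q3 → q2 on input 0000.
No string of length < 4 is accepted (BFS exhausts all shorter strings without reaching an accepting state), and 0000 is the lexicographically least accepting string of length 4.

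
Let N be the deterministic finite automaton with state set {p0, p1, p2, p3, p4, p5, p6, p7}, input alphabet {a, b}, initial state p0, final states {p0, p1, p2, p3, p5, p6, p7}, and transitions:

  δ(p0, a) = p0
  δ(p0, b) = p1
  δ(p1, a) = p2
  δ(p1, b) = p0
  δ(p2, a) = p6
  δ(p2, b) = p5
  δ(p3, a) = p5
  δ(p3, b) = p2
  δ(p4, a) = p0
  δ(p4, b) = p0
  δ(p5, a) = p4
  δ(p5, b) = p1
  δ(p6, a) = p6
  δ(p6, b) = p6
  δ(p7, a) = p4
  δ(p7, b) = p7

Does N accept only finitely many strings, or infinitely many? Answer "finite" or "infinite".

State p0 is reachable from the start and can reach an accepting state, and it lies on the cycle p0 → p0.
Traversing that cycle any number of times yields accepted strings of unbounded length, so the language is infinite.

infinite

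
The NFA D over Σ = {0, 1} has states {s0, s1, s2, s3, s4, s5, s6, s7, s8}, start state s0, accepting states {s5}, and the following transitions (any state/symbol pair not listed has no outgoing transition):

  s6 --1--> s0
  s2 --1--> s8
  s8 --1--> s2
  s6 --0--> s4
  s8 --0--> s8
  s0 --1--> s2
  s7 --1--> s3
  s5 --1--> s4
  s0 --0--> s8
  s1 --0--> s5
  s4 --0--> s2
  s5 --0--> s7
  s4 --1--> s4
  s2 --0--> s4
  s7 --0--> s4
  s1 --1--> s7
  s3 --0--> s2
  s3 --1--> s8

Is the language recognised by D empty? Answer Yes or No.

Yes

The states reachable from the start state are {s0, s2, s4, s8}.
None of the accepting states {s5} is reachable, so no string is accepted and L(D) = ∅.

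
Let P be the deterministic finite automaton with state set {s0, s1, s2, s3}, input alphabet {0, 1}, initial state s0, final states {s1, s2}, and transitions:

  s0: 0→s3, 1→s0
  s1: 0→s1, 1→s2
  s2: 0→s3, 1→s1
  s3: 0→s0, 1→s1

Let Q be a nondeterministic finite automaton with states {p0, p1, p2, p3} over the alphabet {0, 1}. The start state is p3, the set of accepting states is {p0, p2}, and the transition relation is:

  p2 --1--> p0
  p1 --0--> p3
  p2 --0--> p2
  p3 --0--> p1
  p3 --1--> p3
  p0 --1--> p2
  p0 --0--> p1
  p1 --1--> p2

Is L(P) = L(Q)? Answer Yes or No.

Yes

Exploring the product automaton P × Q from the start pair (s0, p3), following both machines on each input symbol, reaches 4 state pairs: (s0, p3), (s3, p1), (s1, p2), (s2, p0).
P accepts in {s1, s2} and Q accepts in {p0, p2}. In every reachable pair the two components are either both accepting — (s1, p2), (s2, p0) — or both non-accepting, so no string is accepted by exactly one of the machines: L(P) \ L(Q) and L(Q) \ L(P) are both empty.
Hence every string is accepted by P iff it is accepted by Q, and the two languages coincide.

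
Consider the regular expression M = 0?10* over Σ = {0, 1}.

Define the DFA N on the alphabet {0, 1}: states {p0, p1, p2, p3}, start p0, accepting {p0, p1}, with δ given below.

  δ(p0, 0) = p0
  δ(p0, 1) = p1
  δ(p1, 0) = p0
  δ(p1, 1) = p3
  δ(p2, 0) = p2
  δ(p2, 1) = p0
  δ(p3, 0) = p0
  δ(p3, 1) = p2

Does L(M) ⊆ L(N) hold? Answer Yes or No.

Converting the expression M to a DFA (subset construction, then merging equivalent states) gives the minimal DFA with states {m0, m1, m2, m3}, start state m0, accepting states {m2} and transitions m0: 0→m1, 1→m2; m1: 0→m3, 1→m2; m2: 0→m2, 1→m3; m3: 0→m3, 1→m3.
Exploring the product automaton M × N from the start pair (m0, p0), following both machines on each input symbol, reaches 8 state pairs: (m0, p0), (m1, p0), (m2, p1), (m3, p0), (m2, p0), (m3, p3), (m3, p1), (m3, p2).
M accepts in {m2} and N accepts in {p0, p1}. The reachable pairs whose M-component is accepting are (m2, p1), (m2, p0); in each of them the N-component is accepting too, so the product for L(M) \ L(N) (M-component accepting, N-component rejecting) has no reachable accepting pair and the difference is empty.
Hence every string in L(M) is also in L(N).

Yes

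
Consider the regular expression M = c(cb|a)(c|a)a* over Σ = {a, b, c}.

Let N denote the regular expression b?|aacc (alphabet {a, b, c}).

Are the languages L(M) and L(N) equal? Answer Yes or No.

The string caa is accepted by M but rejected by N.
So L(M) ≠ L(N).

No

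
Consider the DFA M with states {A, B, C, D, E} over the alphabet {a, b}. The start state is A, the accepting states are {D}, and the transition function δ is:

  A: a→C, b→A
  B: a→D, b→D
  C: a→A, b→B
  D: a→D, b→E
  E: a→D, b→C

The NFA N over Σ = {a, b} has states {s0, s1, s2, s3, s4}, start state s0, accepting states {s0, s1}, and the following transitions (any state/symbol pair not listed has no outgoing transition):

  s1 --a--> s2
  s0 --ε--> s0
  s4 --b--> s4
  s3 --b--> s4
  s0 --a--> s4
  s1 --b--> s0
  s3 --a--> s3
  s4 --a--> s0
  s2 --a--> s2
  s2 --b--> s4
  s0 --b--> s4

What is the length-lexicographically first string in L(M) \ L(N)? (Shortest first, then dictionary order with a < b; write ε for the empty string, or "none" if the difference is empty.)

The string abb is accepted by M but not by N.
No shorter string lies in the difference, and abb is the lexicographically first length-3 string in L(M) \ L(N).

abb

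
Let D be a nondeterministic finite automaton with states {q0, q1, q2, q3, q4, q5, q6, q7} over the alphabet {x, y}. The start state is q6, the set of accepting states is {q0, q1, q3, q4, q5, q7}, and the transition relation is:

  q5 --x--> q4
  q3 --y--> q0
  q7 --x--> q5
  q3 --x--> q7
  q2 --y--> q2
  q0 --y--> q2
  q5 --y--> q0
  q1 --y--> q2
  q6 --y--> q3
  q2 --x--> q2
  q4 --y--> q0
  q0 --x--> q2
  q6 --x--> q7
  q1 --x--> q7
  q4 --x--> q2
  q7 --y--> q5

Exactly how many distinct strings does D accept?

The useful subgraph on states {q0, q3, q4, q5, q6, q7} is acyclic, so L(D) is finite; the longest accepting path visits 6 useful states, giving maximum string length 5.
Counting accepting paths from q6 by length: 2 of length 1, 4 of length 2, 6 of length 3, 6 of length 4, 2 of length 5. Total 20.

20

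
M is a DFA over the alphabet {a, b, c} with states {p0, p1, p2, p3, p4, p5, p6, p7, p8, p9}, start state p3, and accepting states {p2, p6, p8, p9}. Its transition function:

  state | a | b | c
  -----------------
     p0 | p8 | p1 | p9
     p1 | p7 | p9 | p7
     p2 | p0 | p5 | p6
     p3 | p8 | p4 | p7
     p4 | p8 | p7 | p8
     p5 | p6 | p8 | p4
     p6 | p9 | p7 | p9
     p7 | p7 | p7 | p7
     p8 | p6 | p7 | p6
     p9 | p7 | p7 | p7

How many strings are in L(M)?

The useful subgraph on states {p3, p4, p6, p8, p9} is acyclic, so L(M) is finite; the longest accepting path visits 5 useful states, giving maximum string length 4.
Counting accepting paths from p3 by length: 1 of length 1, 4 of length 2, 8 of length 3, 8 of length 4. Total 21.

21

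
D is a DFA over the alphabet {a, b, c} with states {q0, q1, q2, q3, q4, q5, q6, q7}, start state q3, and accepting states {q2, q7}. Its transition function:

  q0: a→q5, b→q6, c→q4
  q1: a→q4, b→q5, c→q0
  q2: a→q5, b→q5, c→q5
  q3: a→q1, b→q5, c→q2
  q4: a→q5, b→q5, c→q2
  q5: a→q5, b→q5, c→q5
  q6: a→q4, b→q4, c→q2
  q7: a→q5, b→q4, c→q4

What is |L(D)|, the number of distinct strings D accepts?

6

The useful subgraph on states {q0, q1, q2, q3, q4, q6} is acyclic, so L(D) is finite; the longest accepting path visits 6 useful states, giving maximum string length 5.
Counting accepting paths from q3 by length: 1 of length 1, 1 of length 3, 2 of length 4, 2 of length 5. Total 6.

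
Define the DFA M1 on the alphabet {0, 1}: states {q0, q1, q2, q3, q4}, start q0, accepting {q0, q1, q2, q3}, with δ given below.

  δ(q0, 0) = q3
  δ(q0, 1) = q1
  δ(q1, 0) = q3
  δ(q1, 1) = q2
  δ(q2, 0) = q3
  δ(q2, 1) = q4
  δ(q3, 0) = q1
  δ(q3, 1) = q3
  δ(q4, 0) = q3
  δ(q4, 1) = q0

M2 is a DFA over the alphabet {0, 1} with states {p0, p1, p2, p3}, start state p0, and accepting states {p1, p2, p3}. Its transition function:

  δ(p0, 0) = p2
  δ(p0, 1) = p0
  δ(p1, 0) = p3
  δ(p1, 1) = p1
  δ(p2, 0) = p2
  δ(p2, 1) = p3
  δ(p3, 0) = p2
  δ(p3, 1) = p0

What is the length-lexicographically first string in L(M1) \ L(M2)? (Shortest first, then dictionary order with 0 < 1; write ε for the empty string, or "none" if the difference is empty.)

The empty string ε is accepted by M1 but not by M2.
Since ε is the unique shortest string, it is the required witness.

ε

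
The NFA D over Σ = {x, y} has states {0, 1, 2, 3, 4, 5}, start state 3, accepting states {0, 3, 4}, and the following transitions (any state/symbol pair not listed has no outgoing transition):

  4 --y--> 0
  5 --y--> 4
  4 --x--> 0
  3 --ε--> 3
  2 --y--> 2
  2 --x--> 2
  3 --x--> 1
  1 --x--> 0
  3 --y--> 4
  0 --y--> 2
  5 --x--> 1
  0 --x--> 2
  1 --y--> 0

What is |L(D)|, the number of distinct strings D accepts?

6

The useful subgraph on states {0, 1, 3, 4} is acyclic, so L(D) is finite; the longest accepting path visits 3 useful states, giving maximum string length 2.
Counting accepting paths from 3 by length: 1 of length 0, 1 of length 1, 4 of length 2. Total 6.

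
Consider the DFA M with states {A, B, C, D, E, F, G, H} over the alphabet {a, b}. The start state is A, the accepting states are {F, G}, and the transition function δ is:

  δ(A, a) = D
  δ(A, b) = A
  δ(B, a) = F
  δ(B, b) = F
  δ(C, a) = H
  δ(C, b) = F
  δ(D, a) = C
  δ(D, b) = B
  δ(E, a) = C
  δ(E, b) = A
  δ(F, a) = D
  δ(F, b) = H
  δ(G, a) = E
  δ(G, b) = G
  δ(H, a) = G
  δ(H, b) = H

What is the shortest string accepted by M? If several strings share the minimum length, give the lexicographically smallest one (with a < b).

aab

A breadth-first search from A reaches an accepting state first via the path A → D → C → F on input aab.
No string of length < 3 is accepted (BFS exhausts all shorter strings without reaching an accepting state), and aab is the lexicographically least accepting string of length 3.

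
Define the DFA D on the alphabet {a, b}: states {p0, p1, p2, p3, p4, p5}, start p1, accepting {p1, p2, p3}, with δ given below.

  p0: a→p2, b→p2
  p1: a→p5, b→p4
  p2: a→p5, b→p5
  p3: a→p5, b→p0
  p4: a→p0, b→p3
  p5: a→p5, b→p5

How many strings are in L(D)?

The useful subgraph on states {p0, p1, p2, p3, p4} is acyclic, so L(D) is finite; the longest accepting path visits 5 useful states, giving maximum string length 4.
Counting accepting paths from p1 by length: 1 of length 0, 1 of length 2, 2 of length 3, 2 of length 4. Total 6.

6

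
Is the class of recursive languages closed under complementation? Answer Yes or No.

Run the decider for L and flip its answer; since the decider halts on every input, this decides the complement.
So the recursive languages are closed under complement.

Yes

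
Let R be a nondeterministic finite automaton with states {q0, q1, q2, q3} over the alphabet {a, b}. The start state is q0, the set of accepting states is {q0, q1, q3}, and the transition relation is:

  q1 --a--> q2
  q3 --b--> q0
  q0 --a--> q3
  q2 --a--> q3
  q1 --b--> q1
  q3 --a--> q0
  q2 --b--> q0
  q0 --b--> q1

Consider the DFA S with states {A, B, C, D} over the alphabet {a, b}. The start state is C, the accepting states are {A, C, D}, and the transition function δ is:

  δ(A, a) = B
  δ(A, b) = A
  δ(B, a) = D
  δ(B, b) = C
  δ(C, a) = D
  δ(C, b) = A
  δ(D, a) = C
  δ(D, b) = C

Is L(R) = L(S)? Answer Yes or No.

Exploring the product automaton R × S from the start pair (q0, C), following both machines on each input symbol, reaches 4 state pairs: (q0, C), (q3, D), (q1, A), (q2, B).
R accepts in {q0, q1, q3} and S accepts in {A, C, D}. In every reachable pair the two components are either both accepting — (q0, C), (q3, D), (q1, A) — or both non-accepting, so no string is accepted by exactly one of the machines: L(R) \ L(S) and L(S) \ L(R) are both empty.
Hence every string is accepted by R iff it is accepted by S, and the two languages coincide.

Yes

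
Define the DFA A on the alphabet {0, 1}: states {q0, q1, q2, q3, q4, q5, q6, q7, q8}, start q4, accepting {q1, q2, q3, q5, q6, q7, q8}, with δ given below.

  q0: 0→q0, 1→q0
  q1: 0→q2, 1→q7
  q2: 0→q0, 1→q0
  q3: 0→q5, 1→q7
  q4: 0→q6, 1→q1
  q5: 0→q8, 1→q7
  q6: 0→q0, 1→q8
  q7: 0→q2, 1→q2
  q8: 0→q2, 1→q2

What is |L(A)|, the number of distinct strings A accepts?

The useful subgraph on states {q1, q2, q4, q6, q7, q8} is acyclic, so L(A) is finite; the longest accepting path visits 4 useful states, giving maximum string length 3.
Counting accepting paths from q4 by length: 2 of length 1, 3 of length 2, 4 of length 3. Total 9.

9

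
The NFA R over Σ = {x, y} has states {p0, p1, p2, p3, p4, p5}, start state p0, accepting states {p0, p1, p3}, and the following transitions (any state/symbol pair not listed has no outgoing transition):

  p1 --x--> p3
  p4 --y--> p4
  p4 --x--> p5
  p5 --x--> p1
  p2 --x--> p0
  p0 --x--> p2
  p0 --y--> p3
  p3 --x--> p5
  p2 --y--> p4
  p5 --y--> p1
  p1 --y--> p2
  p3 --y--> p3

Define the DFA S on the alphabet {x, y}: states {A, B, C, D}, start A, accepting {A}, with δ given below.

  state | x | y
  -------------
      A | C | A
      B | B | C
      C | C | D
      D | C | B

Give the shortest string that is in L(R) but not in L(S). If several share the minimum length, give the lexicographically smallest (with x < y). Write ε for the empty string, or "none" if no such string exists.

xx

The string xx is accepted by R but not by S.
No shorter string lies in the difference, and xx is the lexicographically first length-2 string in L(R) \ L(S).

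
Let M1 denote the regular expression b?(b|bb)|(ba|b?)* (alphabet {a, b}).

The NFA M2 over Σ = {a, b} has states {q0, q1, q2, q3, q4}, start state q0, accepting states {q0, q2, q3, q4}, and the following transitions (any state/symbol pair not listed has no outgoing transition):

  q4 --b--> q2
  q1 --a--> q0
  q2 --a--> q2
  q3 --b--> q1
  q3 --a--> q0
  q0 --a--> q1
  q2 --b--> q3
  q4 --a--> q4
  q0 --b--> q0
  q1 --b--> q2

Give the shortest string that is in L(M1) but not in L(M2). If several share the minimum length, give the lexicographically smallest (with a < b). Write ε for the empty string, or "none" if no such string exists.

ba

The string ba is accepted by M1 but not by M2.
No shorter string lies in the difference, and ba is the lexicographically first length-2 string in L(M1) \ L(M2).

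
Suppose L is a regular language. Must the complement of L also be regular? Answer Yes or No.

Take a complete DFA for L and swap accepting and non-accepting states; the resulting DFA accepts exactly Σ* \ L.
So the regular languages are closed under complement.

Yes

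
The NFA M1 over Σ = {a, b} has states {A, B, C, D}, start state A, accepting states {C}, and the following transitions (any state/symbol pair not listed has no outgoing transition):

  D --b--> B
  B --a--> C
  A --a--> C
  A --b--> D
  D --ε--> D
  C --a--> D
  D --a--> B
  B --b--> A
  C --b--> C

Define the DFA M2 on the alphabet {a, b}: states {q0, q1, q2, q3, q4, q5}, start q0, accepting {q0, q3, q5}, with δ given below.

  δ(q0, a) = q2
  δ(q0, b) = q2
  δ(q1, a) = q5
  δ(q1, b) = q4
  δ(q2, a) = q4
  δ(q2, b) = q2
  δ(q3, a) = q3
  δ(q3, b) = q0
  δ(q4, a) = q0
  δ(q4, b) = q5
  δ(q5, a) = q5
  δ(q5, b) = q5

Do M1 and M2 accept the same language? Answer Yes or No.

No

The string a is accepted by M1 but rejected by M2.
So L(M1) ≠ L(M2).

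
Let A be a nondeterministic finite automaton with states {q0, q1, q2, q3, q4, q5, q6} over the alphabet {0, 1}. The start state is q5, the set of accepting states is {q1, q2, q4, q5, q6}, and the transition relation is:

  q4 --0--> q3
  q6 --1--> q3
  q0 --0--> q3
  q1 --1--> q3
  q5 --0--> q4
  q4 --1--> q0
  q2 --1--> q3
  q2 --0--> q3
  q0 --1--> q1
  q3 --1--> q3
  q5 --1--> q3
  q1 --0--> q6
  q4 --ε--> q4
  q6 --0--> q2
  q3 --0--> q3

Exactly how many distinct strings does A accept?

The useful subgraph on states {q0, q1, q2, q4, q5, q6} is acyclic, so L(A) is finite; the longest accepting path visits 6 useful states, giving maximum string length 5.
Counting accepting paths from q5 by length: 1 of length 0, 1 of length 1, 1 of length 3, 1 of length 4, 1 of length 5. Total 5.

5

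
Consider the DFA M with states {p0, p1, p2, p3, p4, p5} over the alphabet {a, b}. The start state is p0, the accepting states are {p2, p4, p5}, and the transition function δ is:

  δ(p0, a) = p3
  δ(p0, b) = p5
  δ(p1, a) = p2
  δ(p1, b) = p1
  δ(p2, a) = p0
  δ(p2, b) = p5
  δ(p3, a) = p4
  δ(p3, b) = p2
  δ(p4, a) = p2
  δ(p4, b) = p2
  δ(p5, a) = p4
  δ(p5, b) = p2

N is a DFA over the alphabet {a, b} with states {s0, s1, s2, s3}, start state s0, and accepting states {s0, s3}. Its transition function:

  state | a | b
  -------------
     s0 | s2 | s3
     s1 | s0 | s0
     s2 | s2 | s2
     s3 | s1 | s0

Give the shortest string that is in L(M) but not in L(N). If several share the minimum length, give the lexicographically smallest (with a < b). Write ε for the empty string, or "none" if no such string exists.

The string aa is accepted by M but not by N.
No shorter string lies in the difference, and aa is the lexicographically first length-2 string in L(M) \ L(N).

aa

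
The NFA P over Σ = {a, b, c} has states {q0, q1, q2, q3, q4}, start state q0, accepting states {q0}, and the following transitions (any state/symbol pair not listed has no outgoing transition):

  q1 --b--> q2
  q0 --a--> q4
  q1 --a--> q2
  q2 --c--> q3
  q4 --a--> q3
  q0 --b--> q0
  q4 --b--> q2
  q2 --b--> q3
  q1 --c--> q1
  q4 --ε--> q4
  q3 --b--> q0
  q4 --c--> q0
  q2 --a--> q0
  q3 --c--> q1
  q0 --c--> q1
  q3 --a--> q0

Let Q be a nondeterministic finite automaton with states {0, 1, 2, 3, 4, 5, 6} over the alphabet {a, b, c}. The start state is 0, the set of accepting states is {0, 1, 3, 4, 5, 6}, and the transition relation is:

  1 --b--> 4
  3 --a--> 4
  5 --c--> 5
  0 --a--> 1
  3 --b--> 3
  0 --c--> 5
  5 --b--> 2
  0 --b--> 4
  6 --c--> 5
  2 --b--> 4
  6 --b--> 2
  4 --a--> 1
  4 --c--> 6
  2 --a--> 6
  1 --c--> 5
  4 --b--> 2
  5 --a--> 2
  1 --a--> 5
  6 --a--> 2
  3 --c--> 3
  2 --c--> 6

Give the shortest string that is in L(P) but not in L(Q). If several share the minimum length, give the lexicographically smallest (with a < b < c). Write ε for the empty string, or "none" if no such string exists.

The string bb is accepted by P but not by Q.
No shorter string lies in the difference, and bb is the lexicographically first length-2 string in L(P) \ L(Q).

bb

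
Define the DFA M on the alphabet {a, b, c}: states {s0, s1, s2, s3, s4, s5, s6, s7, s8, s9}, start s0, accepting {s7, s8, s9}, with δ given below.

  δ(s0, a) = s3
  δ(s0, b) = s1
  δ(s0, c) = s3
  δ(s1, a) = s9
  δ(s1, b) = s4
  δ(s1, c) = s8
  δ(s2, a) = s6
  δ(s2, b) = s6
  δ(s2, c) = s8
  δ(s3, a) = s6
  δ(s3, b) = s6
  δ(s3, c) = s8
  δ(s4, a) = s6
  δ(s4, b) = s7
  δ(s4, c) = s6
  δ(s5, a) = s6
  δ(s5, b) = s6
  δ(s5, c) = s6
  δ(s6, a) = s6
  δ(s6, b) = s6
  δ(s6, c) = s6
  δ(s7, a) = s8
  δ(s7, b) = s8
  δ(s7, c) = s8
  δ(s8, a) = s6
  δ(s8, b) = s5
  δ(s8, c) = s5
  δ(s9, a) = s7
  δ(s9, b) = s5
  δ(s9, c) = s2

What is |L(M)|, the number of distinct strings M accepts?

The useful subgraph on states {s0, s1, s2, s3, s4, s7, s8, s9} is acyclic, so L(M) is finite; the longest accepting path visits 5 useful states, giving maximum string length 4.
Counting accepting paths from s0 by length: 4 of length 2, 2 of length 3, 7 of length 4. Total 13.

13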